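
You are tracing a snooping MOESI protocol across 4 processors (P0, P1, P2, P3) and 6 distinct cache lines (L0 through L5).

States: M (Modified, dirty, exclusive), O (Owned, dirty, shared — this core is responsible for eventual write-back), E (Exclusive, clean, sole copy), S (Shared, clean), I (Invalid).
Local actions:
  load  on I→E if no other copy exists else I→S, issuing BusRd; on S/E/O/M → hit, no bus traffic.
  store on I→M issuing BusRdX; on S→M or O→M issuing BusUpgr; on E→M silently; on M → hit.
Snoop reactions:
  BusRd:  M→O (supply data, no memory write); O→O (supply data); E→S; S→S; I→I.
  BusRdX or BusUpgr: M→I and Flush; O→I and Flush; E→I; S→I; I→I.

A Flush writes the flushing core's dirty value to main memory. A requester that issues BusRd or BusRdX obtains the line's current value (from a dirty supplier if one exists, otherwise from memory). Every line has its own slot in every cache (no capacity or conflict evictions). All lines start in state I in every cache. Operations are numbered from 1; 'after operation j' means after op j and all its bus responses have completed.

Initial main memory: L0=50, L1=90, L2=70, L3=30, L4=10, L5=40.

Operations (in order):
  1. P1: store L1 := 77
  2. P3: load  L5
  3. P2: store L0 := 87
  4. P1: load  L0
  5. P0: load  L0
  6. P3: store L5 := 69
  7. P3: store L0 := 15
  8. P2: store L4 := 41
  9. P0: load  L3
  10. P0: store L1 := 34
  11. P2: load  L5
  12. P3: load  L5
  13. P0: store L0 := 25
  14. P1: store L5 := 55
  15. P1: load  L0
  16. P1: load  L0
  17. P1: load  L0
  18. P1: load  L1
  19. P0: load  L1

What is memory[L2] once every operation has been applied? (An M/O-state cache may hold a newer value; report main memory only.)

memory[L2] = 70

step 1: P1: store L1 := 77  ⟶  IMII  (L1)  txn=BusRdX  M[L1]=90
step 2: P3: load  L5  ⟶  IIIE  (L5)  txn=BusRd  M[L5]=40
step 3: P2: store L0 := 87  ⟶  IIMI  (L0)  txn=BusRdX  M[L0]=50
step 4: P1: load  L0  ⟶  ISOI  (L0)  txn=BusRd  M[L0]=50
step 5: P0: load  L0  ⟶  SSOI  (L0)  txn=BusRd  M[L0]=50
step 6: P3: store L5 := 69  ⟶  IIIM  (L5)  txn=∅  M[L5]=40
step 7: P3: store L0 := 15  ⟶  IIIM  (L0)  txn=BusRdX+Flush  M[L0]=87
step 8: P2: store L4 := 41  ⟶  IIMI  (L4)  txn=BusRdX  M[L4]=10
step 9: P0: load  L3  ⟶  EIII  (L3)  txn=BusRd  M[L3]=30
step 10: P0: store L1 := 34  ⟶  MIII  (L1)  txn=BusRdX+Flush  M[L1]=77
step 11: P2: load  L5  ⟶  IISO  (L5)  txn=BusRd  M[L5]=40
step 12: P3: load  L5  ⟶  IISO  (L5)  txn=∅  M[L5]=40
step 13: P0: store L0 := 25  ⟶  MIII  (L0)  txn=BusRdX+Flush  M[L0]=15
step 14: P1: store L5 := 55  ⟶  IMII  (L5)  txn=BusRdX+Flush  M[L5]=69
step 15: P1: load  L0  ⟶  OSII  (L0)  txn=BusRd  M[L0]=15
step 16: P1: load  L0  ⟶  OSII  (L0)  txn=∅  M[L0]=15
step 17: P1: load  L0  ⟶  OSII  (L0)  txn=∅  M[L0]=15
step 18: P1: load  L1  ⟶  OSII  (L1)  txn=BusRd  M[L1]=77
step 19: P0: load  L1  ⟶  OSII  (L1)  txn=∅  M[L1]=77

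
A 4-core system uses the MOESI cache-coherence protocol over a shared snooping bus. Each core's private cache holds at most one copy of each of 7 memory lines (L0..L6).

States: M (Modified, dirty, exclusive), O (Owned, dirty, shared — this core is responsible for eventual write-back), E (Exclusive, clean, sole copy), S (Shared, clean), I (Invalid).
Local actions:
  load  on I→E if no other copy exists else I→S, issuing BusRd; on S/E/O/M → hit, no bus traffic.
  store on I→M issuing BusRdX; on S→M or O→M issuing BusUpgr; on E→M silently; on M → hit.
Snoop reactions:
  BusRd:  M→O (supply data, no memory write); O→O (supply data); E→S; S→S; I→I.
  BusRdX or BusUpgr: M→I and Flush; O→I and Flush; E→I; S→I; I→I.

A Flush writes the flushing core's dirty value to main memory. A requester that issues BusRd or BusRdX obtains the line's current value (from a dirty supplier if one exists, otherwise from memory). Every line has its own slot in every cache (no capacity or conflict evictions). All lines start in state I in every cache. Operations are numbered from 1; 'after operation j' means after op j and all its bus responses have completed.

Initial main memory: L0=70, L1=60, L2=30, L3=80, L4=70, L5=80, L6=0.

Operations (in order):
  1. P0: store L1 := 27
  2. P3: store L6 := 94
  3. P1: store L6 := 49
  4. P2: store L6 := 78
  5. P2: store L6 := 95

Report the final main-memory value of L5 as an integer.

memory[L5] = 80

[1] P0: store L1 := 27 | P0:M(27), P1:I, P2:I, P3:I | bus: BusRdX
[2] P3: store L6 := 94 | P0:I, P1:I, P2:I, P3:M(94) | bus: BusRdX
[3] P1: store L6 := 49 | P0:I, P1:M(49), P2:I, P3:I | bus: BusRdX,Flush
[4] P2: store L6 := 78 | P0:I, P1:I, P2:M(78), P3:I | bus: BusRdX,Flush
[5] P2: store L6 := 95 | P0:I, P1:I, P2:M(95), P3:I | bus: none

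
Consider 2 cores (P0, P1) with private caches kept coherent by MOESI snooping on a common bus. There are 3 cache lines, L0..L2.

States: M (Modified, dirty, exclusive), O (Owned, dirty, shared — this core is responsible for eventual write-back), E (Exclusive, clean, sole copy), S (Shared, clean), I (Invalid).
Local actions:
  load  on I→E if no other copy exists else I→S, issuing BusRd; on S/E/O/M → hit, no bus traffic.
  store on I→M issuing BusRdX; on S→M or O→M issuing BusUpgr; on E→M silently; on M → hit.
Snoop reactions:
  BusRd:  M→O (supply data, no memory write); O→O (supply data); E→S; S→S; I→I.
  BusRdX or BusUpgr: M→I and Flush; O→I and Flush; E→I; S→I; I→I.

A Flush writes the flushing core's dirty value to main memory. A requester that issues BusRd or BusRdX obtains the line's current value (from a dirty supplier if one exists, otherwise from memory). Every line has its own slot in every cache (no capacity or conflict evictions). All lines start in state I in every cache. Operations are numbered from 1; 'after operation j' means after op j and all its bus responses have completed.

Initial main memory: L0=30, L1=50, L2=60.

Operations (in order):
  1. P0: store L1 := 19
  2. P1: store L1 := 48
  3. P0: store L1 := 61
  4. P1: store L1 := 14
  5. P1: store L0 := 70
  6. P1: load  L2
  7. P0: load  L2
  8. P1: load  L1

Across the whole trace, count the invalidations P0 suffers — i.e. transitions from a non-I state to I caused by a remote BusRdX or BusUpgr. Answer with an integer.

invalidations = 2

1. P0: store L1 := 19  bus=[BusRdX]  L1: P0=M P1=I  mem[L1]=50
2. P1: store L1 := 48  bus=[BusRdX,Flush]  L1: P0=I P1=M  mem[L1]=19
3. P0: store L1 := 61  bus=[BusRdX,Flush]  L1: P0=M P1=I  mem[L1]=48
4. P1: store L1 := 14  bus=[BusRdX,Flush]  L1: P0=I P1=M  mem[L1]=61
5. P1: store L0 := 70  bus=[BusRdX]  L0: P0=I P1=M  mem[L0]=30
6. P1: load  L2  bus=[BusRd]  L2: P0=I P1=E  mem[L2]=60
7. P0: load  L2  bus=[BusRd]  L2: P0=S P1=S  mem[L2]=60
8. P1: load  L1  bus=[-]  L1: P0=I P1=M  mem[L1]=61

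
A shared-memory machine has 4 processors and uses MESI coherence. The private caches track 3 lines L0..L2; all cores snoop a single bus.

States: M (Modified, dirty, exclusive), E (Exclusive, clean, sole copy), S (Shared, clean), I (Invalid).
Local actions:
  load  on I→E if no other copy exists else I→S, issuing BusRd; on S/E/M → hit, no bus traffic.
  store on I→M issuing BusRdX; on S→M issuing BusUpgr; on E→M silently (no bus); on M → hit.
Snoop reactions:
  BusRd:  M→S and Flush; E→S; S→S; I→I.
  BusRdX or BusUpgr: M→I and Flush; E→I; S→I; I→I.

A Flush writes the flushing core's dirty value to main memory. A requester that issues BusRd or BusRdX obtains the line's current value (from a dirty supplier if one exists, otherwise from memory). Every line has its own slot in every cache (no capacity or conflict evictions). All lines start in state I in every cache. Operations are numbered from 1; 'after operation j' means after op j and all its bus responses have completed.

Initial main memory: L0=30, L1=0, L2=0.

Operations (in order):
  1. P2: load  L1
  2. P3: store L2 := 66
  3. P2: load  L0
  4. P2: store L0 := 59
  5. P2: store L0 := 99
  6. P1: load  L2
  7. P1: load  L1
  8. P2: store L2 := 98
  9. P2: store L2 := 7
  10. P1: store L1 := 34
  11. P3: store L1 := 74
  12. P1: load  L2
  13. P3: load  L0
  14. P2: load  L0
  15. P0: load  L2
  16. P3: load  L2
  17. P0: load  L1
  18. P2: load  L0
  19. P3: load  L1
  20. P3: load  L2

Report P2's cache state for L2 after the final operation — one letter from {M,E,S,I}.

step 1: P2: load  L1  ⟶  IIEI  (L1)  txn=BusRd  M[L1]=0
step 2: P3: store L2 := 66  ⟶  IIIM  (L2)  txn=BusRdX  M[L2]=0
step 3: P2: load  L0  ⟶  IIEI  (L0)  txn=BusRd  M[L0]=30
step 4: P2: store L0 := 59  ⟶  IIMI  (L0)  txn=∅  M[L0]=30
step 5: P2: store L0 := 99  ⟶  IIMI  (L0)  txn=∅  M[L0]=30
step 6: P1: load  L2  ⟶  ISIS  (L2)  txn=BusRd+Flush  M[L2]=66
step 7: P1: load  L1  ⟶  ISSI  (L1)  txn=BusRd  M[L1]=0
step 8: P2: store L2 := 98  ⟶  IIMI  (L2)  txn=BusRdX  M[L2]=66
step 9: P2: store L2 := 7  ⟶  IIMI  (L2)  txn=∅  M[L2]=66
step 10: P1: store L1 := 34  ⟶  IMII  (L1)  txn=BusUpgr  M[L1]=0
step 11: P3: store L1 := 74  ⟶  IIIM  (L1)  txn=BusRdX+Flush  M[L1]=34
step 12: P1: load  L2  ⟶  ISSI  (L2)  txn=BusRd+Flush  M[L2]=7
step 13: P3: load  L0  ⟶  IISS  (L0)  txn=BusRd+Flush  M[L0]=99
step 14: P2: load  L0  ⟶  IISS  (L0)  txn=∅  M[L0]=99
step 15: P0: load  L2  ⟶  SSSI  (L2)  txn=BusRd  M[L2]=7
step 16: P3: load  L2  ⟶  SSSS  (L2)  txn=BusRd  M[L2]=7
step 17: P0: load  L1  ⟶  SIIS  (L1)  txn=BusRd+Flush  M[L1]=74
step 18: P2: load  L0  ⟶  IISS  (L0)  txn=∅  M[L0]=99
step 19: P3: load  L1  ⟶  SIIS  (L1)  txn=∅  M[L1]=74
step 20: P3: load  L2  ⟶  SSSS  (L2)  txn=∅  M[L2]=7

state = S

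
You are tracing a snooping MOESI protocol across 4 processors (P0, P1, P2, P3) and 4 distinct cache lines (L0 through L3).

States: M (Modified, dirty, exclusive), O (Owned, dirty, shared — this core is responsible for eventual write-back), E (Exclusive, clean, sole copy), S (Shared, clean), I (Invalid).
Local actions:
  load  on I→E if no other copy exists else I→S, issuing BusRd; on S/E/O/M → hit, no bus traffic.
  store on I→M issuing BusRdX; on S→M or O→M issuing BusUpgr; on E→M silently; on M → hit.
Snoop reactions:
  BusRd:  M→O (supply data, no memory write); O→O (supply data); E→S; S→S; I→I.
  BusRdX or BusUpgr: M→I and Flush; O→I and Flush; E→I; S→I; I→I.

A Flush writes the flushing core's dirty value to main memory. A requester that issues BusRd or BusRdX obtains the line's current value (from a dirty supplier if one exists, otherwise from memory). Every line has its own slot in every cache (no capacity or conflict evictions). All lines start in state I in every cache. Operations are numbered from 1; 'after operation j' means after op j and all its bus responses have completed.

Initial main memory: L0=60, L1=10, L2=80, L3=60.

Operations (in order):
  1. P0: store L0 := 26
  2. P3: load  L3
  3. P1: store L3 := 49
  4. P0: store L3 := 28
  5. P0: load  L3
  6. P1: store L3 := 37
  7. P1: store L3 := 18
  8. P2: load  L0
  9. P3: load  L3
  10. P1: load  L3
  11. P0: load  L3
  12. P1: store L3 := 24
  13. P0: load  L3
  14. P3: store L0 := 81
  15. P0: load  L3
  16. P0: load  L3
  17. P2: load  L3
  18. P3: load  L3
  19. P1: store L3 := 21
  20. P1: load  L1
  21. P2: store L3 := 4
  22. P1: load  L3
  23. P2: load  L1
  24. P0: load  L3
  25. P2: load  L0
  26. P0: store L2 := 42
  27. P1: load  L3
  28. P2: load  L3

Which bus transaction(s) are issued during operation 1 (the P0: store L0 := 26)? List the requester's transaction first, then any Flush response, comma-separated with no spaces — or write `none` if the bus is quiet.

[1] P0: store L0 := 26 | P0:M(26), P1:I, P2:I, P3:I | bus: BusRdX
[2] P3: load  L3 | P0:I, P1:I, P2:I, P3:E(60) | bus: BusRd
[3] P1: store L3 := 49 | P0:I, P1:M(49), P2:I, P3:I | bus: BusRdX
[4] P0: store L3 := 28 | P0:M(28), P1:I, P2:I, P3:I | bus: BusRdX,Flush
[5] P0: load  L3 | P0:M(28), P1:I, P2:I, P3:I | bus: none
[6] P1: store L3 := 37 | P0:I, P1:M(37), P2:I, P3:I | bus: BusRdX,Flush
[7] P1: store L3 := 18 | P0:I, P1:M(18), P2:I, P3:I | bus: none
[8] P2: load  L0 | P0:O(26), P1:I, P2:S(26), P3:I | bus: BusRd
[9] P3: load  L3 | P0:I, P1:O(18), P2:I, P3:S(18) | bus: BusRd
[10] P1: load  L3 | P0:I, P1:O(18), P2:I, P3:S(18) | bus: none
[11] P0: load  L3 | P0:S(18), P1:O(18), P2:I, P3:S(18) | bus: BusRd
[12] P1: store L3 := 24 | P0:I, P1:M(24), P2:I, P3:I | bus: BusUpgr
[13] P0: load  L3 | P0:S(24), P1:O(24), P2:I, P3:I | bus: BusRd
[14] P3: store L0 := 81 | P0:I, P1:I, P2:I, P3:M(81) | bus: BusRdX,Flush
[15] P0: load  L3 | P0:S(24), P1:O(24), P2:I, P3:I | bus: none
[16] P0: load  L3 | P0:S(24), P1:O(24), P2:I, P3:I | bus: none
[17] P2: load  L3 | P0:S(24), P1:O(24), P2:S(24), P3:I | bus: BusRd
[18] P3: load  L3 | P0:S(24), P1:O(24), P2:S(24), P3:S(24) | bus: BusRd
[19] P1: store L3 := 21 | P0:I, P1:M(21), P2:I, P3:I | bus: BusUpgr
[20] P1: load  L1 | P0:I, P1:E(10), P2:I, P3:I | bus: BusRd
[21] P2: store L3 := 4 | P0:I, P1:I, P2:M(4), P3:I | bus: BusRdX,Flush
[22] P1: load  L3 | P0:I, P1:S(4), P2:O(4), P3:I | bus: BusRd
[23] P2: load  L1 | P0:I, P1:S(10), P2:S(10), P3:I | bus: BusRd
[24] P0: load  L3 | P0:S(4), P1:S(4), P2:O(4), P3:I | bus: BusRd
[25] P2: load  L0 | P0:I, P1:I, P2:S(81), P3:O(81) | bus: BusRd
[26] P0: store L2 := 42 | P0:M(42), P1:I, P2:I, P3:I | bus: BusRdX
[27] P1: load  L3 | P0:S(4), P1:S(4), P2:O(4), P3:I | bus: none
[28] P2: load  L3 | P0:S(4), P1:S(4), P2:O(4), P3:I | bus: none

bus = BusRdX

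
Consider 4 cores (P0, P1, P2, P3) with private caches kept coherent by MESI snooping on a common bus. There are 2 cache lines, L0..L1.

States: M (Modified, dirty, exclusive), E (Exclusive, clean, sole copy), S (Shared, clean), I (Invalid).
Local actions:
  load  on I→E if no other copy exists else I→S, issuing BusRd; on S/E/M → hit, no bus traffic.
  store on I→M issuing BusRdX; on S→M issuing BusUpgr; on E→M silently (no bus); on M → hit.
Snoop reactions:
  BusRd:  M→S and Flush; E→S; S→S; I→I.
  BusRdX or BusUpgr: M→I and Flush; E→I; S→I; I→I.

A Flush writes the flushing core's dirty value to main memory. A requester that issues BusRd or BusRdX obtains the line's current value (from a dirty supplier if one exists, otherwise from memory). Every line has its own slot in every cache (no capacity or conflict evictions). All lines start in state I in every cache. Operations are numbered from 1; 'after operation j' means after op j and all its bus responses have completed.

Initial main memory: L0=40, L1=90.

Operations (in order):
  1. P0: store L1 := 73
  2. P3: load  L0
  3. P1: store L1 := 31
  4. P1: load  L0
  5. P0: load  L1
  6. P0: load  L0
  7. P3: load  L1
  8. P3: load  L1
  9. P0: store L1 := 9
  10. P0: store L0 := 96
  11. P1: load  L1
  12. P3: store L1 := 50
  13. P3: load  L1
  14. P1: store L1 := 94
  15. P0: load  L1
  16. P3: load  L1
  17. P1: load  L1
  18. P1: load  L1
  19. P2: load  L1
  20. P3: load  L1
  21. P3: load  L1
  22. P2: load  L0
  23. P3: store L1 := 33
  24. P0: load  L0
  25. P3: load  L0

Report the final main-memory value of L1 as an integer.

[1] P0: store L1 := 73 | P0:M(73), P1:I, P2:I, P3:I | bus: BusRdX
[2] P3: load  L0 | P0:I, P1:I, P2:I, P3:E(40) | bus: BusRd
[3] P1: store L1 := 31 | P0:I, P1:M(31), P2:I, P3:I | bus: BusRdX,Flush
[4] P1: load  L0 | P0:I, P1:S(40), P2:I, P3:S(40) | bus: BusRd
[5] P0: load  L1 | P0:S(31), P1:S(31), P2:I, P3:I | bus: BusRd,Flush
[6] P0: load  L0 | P0:S(40), P1:S(40), P2:I, P3:S(40) | bus: BusRd
[7] P3: load  L1 | P0:S(31), P1:S(31), P2:I, P3:S(31) | bus: BusRd
[8] P3: load  L1 | P0:S(31), P1:S(31), P2:I, P3:S(31) | bus: none
[9] P0: store L1 := 9 | P0:M(9), P1:I, P2:I, P3:I | bus: BusUpgr
[10] P0: store L0 := 96 | P0:M(96), P1:I, P2:I, P3:I | bus: BusUpgr
[11] P1: load  L1 | P0:S(9), P1:S(9), P2:I, P3:I | bus: BusRd,Flush
[12] P3: store L1 := 50 | P0:I, P1:I, P2:I, P3:M(50) | bus: BusRdX
[13] P3: load  L1 | P0:I, P1:I, P2:I, P3:M(50) | bus: none
[14] P1: store L1 := 94 | P0:I, P1:M(94), P2:I, P3:I | bus: BusRdX,Flush
[15] P0: load  L1 | P0:S(94), P1:S(94), P2:I, P3:I | bus: BusRd,Flush
[16] P3: load  L1 | P0:S(94), P1:S(94), P2:I, P3:S(94) | bus: BusRd
[17] P1: load  L1 | P0:S(94), P1:S(94), P2:I, P3:S(94) | bus: none
[18] P1: load  L1 | P0:S(94), P1:S(94), P2:I, P3:S(94) | bus: none
[19] P2: load  L1 | P0:S(94), P1:S(94), P2:S(94), P3:S(94) | bus: BusRd
[20] P3: load  L1 | P0:S(94), P1:S(94), P2:S(94), P3:S(94) | bus: none
[21] P3: load  L1 | P0:S(94), P1:S(94), P2:S(94), P3:S(94) | bus: none
[22] P2: load  L0 | P0:S(96), P1:I, P2:S(96), P3:I | bus: BusRd,Flush
[23] P3: store L1 := 33 | P0:I, P1:I, P2:I, P3:M(33) | bus: BusUpgr
[24] P0: load  L0 | P0:S(96), P1:I, P2:S(96), P3:I | bus: none
[25] P3: load  L0 | P0:S(96), P1:I, P2:S(96), P3:S(96) | bus: BusRd

memory[L1] = 94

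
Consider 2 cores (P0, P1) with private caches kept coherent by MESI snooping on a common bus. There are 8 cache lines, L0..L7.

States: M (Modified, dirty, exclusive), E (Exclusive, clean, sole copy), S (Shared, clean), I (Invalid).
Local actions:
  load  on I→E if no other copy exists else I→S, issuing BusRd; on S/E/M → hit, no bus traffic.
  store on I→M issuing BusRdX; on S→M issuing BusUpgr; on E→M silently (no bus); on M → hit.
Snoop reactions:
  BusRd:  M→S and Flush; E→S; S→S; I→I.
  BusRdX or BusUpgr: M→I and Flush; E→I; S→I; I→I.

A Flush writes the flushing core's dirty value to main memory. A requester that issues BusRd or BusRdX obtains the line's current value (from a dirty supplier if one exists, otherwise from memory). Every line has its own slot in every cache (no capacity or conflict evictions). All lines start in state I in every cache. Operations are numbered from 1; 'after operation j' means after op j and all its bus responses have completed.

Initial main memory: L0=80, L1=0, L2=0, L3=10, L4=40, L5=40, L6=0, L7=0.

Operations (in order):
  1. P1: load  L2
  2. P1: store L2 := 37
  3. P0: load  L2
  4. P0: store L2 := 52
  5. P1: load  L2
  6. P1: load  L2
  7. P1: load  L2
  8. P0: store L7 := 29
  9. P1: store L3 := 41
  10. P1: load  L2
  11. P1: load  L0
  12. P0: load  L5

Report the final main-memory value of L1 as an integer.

memory[L1] = 0

[1] P1: load  L2 | P0:I, P1:E(0) | bus: BusRd
[2] P1: store L2 := 37 | P0:I, P1:M(37) | bus: none
[3] P0: load  L2 | P0:S(37), P1:S(37) | bus: BusRd,Flush
[4] P0: store L2 := 52 | P0:M(52), P1:I | bus: BusUpgr
[5] P1: load  L2 | P0:S(52), P1:S(52) | bus: BusRd,Flush
[6] P1: load  L2 | P0:S(52), P1:S(52) | bus: none
[7] P1: load  L2 | P0:S(52), P1:S(52) | bus: none
[8] P0: store L7 := 29 | P0:M(29), P1:I | bus: BusRdX
[9] P1: store L3 := 41 | P0:I, P1:M(41) | bus: BusRdX
[10] P1: load  L2 | P0:S(52), P1:S(52) | bus: none
[11] P1: load  L0 | P0:I, P1:E(80) | bus: BusRd
[12] P0: load  L5 | P0:E(40), P1:I | bus: BusRd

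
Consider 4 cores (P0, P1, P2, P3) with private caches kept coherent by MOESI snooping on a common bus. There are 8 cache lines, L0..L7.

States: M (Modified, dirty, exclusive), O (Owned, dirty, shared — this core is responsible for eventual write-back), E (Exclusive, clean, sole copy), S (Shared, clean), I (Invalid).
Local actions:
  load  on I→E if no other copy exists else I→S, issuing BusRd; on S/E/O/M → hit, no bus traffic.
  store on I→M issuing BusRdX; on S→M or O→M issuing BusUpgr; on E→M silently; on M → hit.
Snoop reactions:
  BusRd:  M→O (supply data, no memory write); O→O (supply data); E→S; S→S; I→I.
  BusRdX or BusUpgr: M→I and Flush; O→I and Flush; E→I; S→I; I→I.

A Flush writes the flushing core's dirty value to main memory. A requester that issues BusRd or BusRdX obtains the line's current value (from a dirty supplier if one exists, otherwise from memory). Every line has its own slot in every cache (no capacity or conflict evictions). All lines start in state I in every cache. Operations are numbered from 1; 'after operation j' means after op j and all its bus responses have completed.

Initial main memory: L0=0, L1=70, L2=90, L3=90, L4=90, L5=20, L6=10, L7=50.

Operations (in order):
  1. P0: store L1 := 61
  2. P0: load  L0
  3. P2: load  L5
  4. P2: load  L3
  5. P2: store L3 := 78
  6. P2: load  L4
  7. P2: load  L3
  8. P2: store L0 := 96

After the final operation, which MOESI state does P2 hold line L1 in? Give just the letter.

state = I

step 1: P0: store L1 := 61  ⟶  MIII  (L1)  txn=BusRdX  M[L1]=70
step 2: P0: load  L0  ⟶  EIII  (L0)  txn=BusRd  M[L0]=0
step 3: P2: load  L5  ⟶  IIEI  (L5)  txn=BusRd  M[L5]=20
step 4: P2: load  L3  ⟶  IIEI  (L3)  txn=BusRd  M[L3]=90
step 5: P2: store L3 := 78  ⟶  IIMI  (L3)  txn=∅  M[L3]=90
step 6: P2: load  L4  ⟶  IIEI  (L4)  txn=BusRd  M[L4]=90
step 7: P2: load  L3  ⟶  IIMI  (L3)  txn=∅  M[L3]=90
step 8: P2: store L0 := 96  ⟶  IIMI  (L0)  txn=BusRdX  M[L0]=0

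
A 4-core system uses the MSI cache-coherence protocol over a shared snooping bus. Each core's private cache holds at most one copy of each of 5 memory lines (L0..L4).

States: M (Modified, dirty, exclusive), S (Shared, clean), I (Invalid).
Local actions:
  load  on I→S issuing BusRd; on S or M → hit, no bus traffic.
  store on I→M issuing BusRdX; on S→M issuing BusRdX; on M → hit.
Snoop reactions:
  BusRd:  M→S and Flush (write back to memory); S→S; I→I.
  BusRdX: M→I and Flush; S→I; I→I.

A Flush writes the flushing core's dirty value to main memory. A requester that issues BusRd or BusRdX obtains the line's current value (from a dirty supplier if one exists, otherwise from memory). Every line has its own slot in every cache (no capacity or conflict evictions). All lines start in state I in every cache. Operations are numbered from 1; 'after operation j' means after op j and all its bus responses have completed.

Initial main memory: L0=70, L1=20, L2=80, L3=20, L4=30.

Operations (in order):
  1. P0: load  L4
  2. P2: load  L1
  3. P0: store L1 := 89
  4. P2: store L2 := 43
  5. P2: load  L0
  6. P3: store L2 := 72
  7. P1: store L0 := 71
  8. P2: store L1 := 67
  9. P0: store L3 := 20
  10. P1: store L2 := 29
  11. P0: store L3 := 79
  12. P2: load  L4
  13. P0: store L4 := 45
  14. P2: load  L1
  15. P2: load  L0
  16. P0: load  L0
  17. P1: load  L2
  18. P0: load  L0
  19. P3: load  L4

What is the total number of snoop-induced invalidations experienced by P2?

invalidations = 4

step 1: P0: load  L4  ⟶  SIII  (L4)  txn=BusRd  M[L4]=30
step 2: P2: load  L1  ⟶  IISI  (L1)  txn=BusRd  M[L1]=20
step 3: P0: store L1 := 89  ⟶  MIII  (L1)  txn=BusRdX  M[L1]=20
step 4: P2: store L2 := 43  ⟶  IIMI  (L2)  txn=BusRdX  M[L2]=80
step 5: P2: load  L0  ⟶  IISI  (L0)  txn=BusRd  M[L0]=70
step 6: P3: store L2 := 72  ⟶  IIIM  (L2)  txn=BusRdX+Flush  M[L2]=43
step 7: P1: store L0 := 71  ⟶  IMII  (L0)  txn=BusRdX  M[L0]=70
step 8: P2: store L1 := 67  ⟶  IIMI  (L1)  txn=BusRdX+Flush  M[L1]=89
step 9: P0: store L3 := 20  ⟶  MIII  (L3)  txn=BusRdX  M[L3]=20
step 10: P1: store L2 := 29  ⟶  IMII  (L2)  txn=BusRdX+Flush  M[L2]=72
step 11: P0: store L3 := 79  ⟶  MIII  (L3)  txn=∅  M[L3]=20
step 12: P2: load  L4  ⟶  SISI  (L4)  txn=BusRd  M[L4]=30
step 13: P0: store L4 := 45  ⟶  MIII  (L4)  txn=BusRdX  M[L4]=30
step 14: P2: load  L1  ⟶  IIMI  (L1)  txn=∅  M[L1]=89
step 15: P2: load  L0  ⟶  ISSI  (L0)  txn=BusRd+Flush  M[L0]=71
step 16: P0: load  L0  ⟶  SSSI  (L0)  txn=BusRd  M[L0]=71
step 17: P1: load  L2  ⟶  IMII  (L2)  txn=∅  M[L2]=72
step 18: P0: load  L0  ⟶  SSSI  (L0)  txn=∅  M[L0]=71
step 19: P3: load  L4  ⟶  SIIS  (L4)  txn=BusRd+Flush  M[L4]=45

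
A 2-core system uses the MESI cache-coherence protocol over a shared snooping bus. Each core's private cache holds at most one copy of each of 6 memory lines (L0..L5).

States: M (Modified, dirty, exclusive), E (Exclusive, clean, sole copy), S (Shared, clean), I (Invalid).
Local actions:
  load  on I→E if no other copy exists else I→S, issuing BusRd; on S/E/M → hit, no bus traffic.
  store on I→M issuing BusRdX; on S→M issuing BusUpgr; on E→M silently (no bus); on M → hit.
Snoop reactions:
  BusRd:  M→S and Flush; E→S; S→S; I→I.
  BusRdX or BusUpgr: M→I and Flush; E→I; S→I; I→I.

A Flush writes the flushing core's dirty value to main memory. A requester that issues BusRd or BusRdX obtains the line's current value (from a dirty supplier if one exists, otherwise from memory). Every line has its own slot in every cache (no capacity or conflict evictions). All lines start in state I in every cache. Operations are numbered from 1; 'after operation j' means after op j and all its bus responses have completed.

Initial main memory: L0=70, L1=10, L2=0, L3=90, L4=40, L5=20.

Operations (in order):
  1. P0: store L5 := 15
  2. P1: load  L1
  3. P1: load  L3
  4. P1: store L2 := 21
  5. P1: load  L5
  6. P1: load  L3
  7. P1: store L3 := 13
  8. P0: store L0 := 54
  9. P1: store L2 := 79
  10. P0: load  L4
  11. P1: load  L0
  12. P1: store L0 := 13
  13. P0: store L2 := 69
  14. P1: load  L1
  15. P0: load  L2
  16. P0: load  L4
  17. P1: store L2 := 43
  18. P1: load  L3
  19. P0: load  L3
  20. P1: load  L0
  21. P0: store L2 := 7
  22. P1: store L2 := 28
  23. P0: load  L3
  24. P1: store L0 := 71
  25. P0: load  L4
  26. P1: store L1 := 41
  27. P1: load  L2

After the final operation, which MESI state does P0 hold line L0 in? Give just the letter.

  op1 P0: store L5 := 15 → M/I on L5; bus BusRdX; mem=20
  op2 P1: load  L1 → I/E on L1; bus BusRd; mem=10
  op3 P1: load  L3 → I/E on L3; bus BusRd; mem=90
  op4 P1: store L2 := 21 → I/M on L2; bus BusRdX; mem=0
  op5 P1: load  L5 → S/S on L5; bus BusRd Flush; mem=15
  op6 P1: load  L3 → I/E on L3; bus (none); mem=90
  op7 P1: store L3 := 13 → I/M on L3; bus (none); mem=90
  op8 P0: store L0 := 54 → M/I on L0; bus BusRdX; mem=70
  op9 P1: store L2 := 79 → I/M on L2; bus (none); mem=0
  op10 P0: load  L4 → E/I on L4; bus BusRd; mem=40
  op11 P1: load  L0 → S/S on L0; bus BusRd Flush; mem=54
  op12 P1: store L0 := 13 → I/M on L0; bus BusUpgr; mem=54
  op13 P0: store L2 := 69 → M/I on L2; bus BusRdX Flush; mem=79
  op14 P1: load  L1 → I/E on L1; bus (none); mem=10
  op15 P0: load  L2 → M/I on L2; bus (none); mem=79
  op16 P0: load  L4 → E/I on L4; bus (none); mem=40
  op17 P1: store L2 := 43 → I/M on L2; bus BusRdX Flush; mem=69
  op18 P1: load  L3 → I/M on L3; bus (none); mem=90
  op19 P0: load  L3 → S/S on L3; bus BusRd Flush; mem=13
  op20 P1: load  L0 → I/M on L0; bus (none); mem=54
  op21 P0: store L2 := 7 → M/I on L2; bus BusRdX Flush; mem=43
  op22 P1: store L2 := 28 → I/M on L2; bus BusRdX Flush; mem=7
  op23 P0: load  L3 → S/S on L3; bus (none); mem=13
  op24 P1: store L0 := 71 → I/M on L0; bus (none); mem=54
  op25 P0: load  L4 → E/I on L4; bus (none); mem=40
  op26 P1: store L1 := 41 → I/M on L1; bus (none); mem=10
  op27 P1: load  L2 → I/M on L2; bus (none); mem=7

state = I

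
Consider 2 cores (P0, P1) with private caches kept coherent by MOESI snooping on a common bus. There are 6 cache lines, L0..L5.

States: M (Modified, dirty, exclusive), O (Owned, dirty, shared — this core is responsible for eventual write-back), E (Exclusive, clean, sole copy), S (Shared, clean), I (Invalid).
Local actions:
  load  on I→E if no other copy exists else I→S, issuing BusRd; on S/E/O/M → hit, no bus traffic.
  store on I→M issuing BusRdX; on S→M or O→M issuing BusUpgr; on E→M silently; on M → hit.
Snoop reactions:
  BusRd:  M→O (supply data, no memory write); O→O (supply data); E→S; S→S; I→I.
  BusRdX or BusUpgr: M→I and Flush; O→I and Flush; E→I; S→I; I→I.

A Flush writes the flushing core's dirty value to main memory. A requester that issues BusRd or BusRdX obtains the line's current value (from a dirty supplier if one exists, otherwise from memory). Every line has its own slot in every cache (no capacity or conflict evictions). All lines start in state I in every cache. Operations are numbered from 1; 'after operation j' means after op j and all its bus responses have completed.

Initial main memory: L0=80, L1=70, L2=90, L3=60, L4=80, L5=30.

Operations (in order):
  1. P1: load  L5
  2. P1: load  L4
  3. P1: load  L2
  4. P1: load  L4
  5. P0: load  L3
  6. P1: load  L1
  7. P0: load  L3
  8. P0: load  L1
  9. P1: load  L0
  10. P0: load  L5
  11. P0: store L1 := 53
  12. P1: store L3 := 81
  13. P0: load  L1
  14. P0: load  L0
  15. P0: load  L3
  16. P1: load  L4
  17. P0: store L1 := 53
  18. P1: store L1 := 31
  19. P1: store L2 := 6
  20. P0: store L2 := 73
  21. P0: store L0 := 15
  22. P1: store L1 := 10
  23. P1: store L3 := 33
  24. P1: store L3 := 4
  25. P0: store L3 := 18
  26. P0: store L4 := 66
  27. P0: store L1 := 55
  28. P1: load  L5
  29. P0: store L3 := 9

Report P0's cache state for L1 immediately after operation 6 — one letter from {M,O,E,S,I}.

  op1 P1: load  L5 → I/E on L5; bus BusRd; mem=30
  op2 P1: load  L4 → I/E on L4; bus BusRd; mem=80
  op3 P1: load  L2 → I/E on L2; bus BusRd; mem=90
  op4 P1: load  L4 → I/E on L4; bus (none); mem=80
  op5 P0: load  L3 → E/I on L3; bus BusRd; mem=60
  op6 P1: load  L1 → I/E on L1; bus BusRd; mem=70
  op7 P0: load  L3 → E/I on L3; bus (none); mem=60
  op8 P0: load  L1 → S/S on L1; bus BusRd; mem=70
  op9 P1: load  L0 → I/E on L0; bus BusRd; mem=80
  op10 P0: load  L5 → S/S on L5; bus BusRd; mem=30
  op11 P0: store L1 := 53 → M/I on L1; bus BusUpgr; mem=70
  op12 P1: store L3 := 81 → I/M on L3; bus BusRdX; mem=60
  op13 P0: load  L1 → M/I on L1; bus (none); mem=70
  op14 P0: load  L0 → S/S on L0; bus BusRd; mem=80
  op15 P0: load  L3 → S/O on L3; bus BusRd; mem=60
  op16 P1: load  L4 → I/E on L4; bus (none); mem=80
  op17 P0: store L1 := 53 → M/I on L1; bus (none); mem=70
  op18 P1: store L1 := 31 → I/M on L1; bus BusRdX Flush; mem=53
  op19 P1: store L2 := 6 → I/M on L2; bus (none); mem=90
  op20 P0: store L2 := 73 → M/I on L2; bus BusRdX Flush; mem=6
  op21 P0: store L0 := 15 → M/I on L0; bus BusUpgr; mem=80
  op22 P1: store L1 := 10 → I/M on L1; bus (none); mem=53
  op23 P1: store L3 := 33 → I/M on L3; bus BusUpgr; mem=60
  op24 P1: store L3 := 4 → I/M on L3; bus (none); mem=60
  op25 P0: store L3 := 18 → M/I on L3; bus BusRdX Flush; mem=4
  op26 P0: store L4 := 66 → M/I on L4; bus BusRdX; mem=80
  op27 P0: store L1 := 55 → M/I on L1; bus BusRdX Flush; mem=10
  op28 P1: load  L5 → S/S on L5; bus (none); mem=30
  op29 P0: store L3 := 9 → M/I on L3; bus (none); mem=4

state = I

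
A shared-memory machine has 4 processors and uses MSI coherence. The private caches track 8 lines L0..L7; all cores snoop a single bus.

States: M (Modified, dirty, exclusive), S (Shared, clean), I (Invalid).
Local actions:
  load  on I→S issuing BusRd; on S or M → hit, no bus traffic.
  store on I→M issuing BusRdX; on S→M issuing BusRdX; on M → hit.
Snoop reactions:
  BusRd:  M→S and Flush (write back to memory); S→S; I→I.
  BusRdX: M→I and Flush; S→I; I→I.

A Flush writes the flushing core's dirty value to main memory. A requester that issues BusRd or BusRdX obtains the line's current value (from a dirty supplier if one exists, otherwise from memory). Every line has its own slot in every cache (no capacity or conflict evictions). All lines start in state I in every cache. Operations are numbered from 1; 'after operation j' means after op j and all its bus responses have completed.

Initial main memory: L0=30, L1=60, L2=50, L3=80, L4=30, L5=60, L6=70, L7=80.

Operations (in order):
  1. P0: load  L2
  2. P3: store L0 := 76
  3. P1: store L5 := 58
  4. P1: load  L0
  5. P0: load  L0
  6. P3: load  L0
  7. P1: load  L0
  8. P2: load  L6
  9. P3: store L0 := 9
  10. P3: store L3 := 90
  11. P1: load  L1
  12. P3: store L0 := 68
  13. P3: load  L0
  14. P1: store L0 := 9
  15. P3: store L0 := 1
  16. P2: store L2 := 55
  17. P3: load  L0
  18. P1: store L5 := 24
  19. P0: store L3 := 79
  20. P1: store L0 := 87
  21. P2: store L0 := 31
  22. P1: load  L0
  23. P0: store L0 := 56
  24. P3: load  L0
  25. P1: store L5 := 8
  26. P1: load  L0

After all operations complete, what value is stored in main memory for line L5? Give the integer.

[1] P0: load  L2 | P0:S(50), P1:I, P2:I, P3:I | bus: BusRd
[2] P3: store L0 := 76 | P0:I, P1:I, P2:I, P3:M(76) | bus: BusRdX
[3] P1: store L5 := 58 | P0:I, P1:M(58), P2:I, P3:I | bus: BusRdX
[4] P1: load  L0 | P0:I, P1:S(76), P2:I, P3:S(76) | bus: BusRd,Flush
[5] P0: load  L0 | P0:S(76), P1:S(76), P2:I, P3:S(76) | bus: BusRd
[6] P3: load  L0 | P0:S(76), P1:S(76), P2:I, P3:S(76) | bus: none
[7] P1: load  L0 | P0:S(76), P1:S(76), P2:I, P3:S(76) | bus: none
[8] P2: load  L6 | P0:I, P1:I, P2:S(70), P3:I | bus: BusRd
[9] P3: store L0 := 9 | P0:I, P1:I, P2:I, P3:M(9) | bus: BusRdX
[10] P3: store L3 := 90 | P0:I, P1:I, P2:I, P3:M(90) | bus: BusRdX
[11] P1: load  L1 | P0:I, P1:S(60), P2:I, P3:I | bus: BusRd
[12] P3: store L0 := 68 | P0:I, P1:I, P2:I, P3:M(68) | bus: none
[13] P3: load  L0 | P0:I, P1:I, P2:I, P3:M(68) | bus: none
[14] P1: store L0 := 9 | P0:I, P1:M(9), P2:I, P3:I | bus: BusRdX,Flush
[15] P3: store L0 := 1 | P0:I, P1:I, P2:I, P3:M(1) | bus: BusRdX,Flush
[16] P2: store L2 := 55 | P0:I, P1:I, P2:M(55), P3:I | bus: BusRdX
[17] P3: load  L0 | P0:I, P1:I, P2:I, P3:M(1) | bus: none
[18] P1: store L5 := 24 | P0:I, P1:M(24), P2:I, P3:I | bus: none
[19] P0: store L3 := 79 | P0:M(79), P1:I, P2:I, P3:I | bus: BusRdX,Flush
[20] P1: store L0 := 87 | P0:I, P1:M(87), P2:I, P3:I | bus: BusRdX,Flush
[21] P2: store L0 := 31 | P0:I, P1:I, P2:M(31), P3:I | bus: BusRdX,Flush
[22] P1: load  L0 | P0:I, P1:S(31), P2:S(31), P3:I | bus: BusRd,Flush
[23] P0: store L0 := 56 | P0:M(56), P1:I, P2:I, P3:I | bus: BusRdX
[24] P3: load  L0 | P0:S(56), P1:I, P2:I, P3:S(56) | bus: BusRd,Flush
[25] P1: store L5 := 8 | P0:I, P1:M(8), P2:I, P3:I | bus: none
[26] P1: load  L0 | P0:S(56), P1:S(56), P2:I, P3:S(56) | bus: BusRd

memory[L5] = 60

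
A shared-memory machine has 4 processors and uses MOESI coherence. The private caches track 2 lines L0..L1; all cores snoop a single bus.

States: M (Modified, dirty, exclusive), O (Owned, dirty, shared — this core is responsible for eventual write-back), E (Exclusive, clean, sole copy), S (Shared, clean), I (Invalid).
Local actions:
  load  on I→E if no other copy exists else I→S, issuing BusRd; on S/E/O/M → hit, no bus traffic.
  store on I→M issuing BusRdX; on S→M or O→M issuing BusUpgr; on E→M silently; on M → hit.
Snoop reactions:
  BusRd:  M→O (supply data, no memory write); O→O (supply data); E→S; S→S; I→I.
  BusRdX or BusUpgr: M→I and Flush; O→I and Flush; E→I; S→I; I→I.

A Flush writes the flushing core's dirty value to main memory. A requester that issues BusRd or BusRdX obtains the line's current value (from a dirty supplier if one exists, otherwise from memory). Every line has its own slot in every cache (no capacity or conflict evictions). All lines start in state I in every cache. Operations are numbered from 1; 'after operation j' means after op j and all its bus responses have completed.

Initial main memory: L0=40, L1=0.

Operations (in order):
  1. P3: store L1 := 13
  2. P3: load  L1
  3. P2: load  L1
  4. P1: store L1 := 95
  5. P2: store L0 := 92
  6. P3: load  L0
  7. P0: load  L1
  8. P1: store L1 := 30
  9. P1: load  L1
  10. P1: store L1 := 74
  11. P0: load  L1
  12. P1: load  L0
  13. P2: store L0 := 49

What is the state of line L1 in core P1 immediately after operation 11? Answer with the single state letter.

  op1 P3: store L1 := 13 → I/I/I/M on L1; bus BusRdX; mem=0
  op2 P3: load  L1 → I/I/I/M on L1; bus (none); mem=0
  op3 P2: load  L1 → I/I/S/O on L1; bus BusRd; mem=0
  op4 P1: store L1 := 95 → I/M/I/I on L1; bus BusRdX Flush; mem=13
  op5 P2: store L0 := 92 → I/I/M/I on L0; bus BusRdX; mem=40
  op6 P3: load  L0 → I/I/O/S on L0; bus BusRd; mem=40
  op7 P0: load  L1 → S/O/I/I on L1; bus BusRd; mem=13
  op8 P1: store L1 := 30 → I/M/I/I on L1; bus BusUpgr; mem=13
  op9 P1: load  L1 → I/M/I/I on L1; bus (none); mem=13
  op10 P1: store L1 := 74 → I/M/I/I on L1; bus (none); mem=13
  op11 P0: load  L1 → S/O/I/I on L1; bus BusRd; mem=13
  op12 P1: load  L0 → I/S/O/S on L0; bus BusRd; mem=40
  op13 P2: store L0 := 49 → I/I/M/I on L0; bus BusUpgr; mem=40

state = O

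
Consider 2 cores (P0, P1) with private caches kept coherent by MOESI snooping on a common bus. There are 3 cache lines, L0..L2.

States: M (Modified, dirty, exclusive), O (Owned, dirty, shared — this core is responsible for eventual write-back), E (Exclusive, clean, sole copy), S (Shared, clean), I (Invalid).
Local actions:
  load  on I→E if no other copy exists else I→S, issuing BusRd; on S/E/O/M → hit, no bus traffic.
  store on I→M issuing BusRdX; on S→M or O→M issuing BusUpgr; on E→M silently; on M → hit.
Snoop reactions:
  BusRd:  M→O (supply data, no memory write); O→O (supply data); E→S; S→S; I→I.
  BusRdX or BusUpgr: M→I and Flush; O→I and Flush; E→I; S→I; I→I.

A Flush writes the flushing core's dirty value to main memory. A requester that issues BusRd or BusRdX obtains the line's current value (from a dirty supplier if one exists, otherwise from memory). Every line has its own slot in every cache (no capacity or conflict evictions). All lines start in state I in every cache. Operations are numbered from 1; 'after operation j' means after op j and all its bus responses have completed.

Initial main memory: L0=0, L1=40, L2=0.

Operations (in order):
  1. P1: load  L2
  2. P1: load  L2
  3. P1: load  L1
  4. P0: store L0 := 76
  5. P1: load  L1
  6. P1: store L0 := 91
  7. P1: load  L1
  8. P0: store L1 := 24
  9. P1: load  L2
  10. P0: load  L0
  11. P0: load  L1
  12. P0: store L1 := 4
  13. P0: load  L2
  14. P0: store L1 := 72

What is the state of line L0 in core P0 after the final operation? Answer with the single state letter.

state = S

  op1 P1: load  L2 → I/E on L2; bus BusRd; mem=0
  op2 P1: load  L2 → I/E on L2; bus (none); mem=0
  op3 P1: load  L1 → I/E on L1; bus BusRd; mem=40
  op4 P0: store L0 := 76 → M/I on L0; bus BusRdX; mem=0
  op5 P1: load  L1 → I/E on L1; bus (none); mem=40
  op6 P1: store L0 := 91 → I/M on L0; bus BusRdX Flush; mem=76
  op7 P1: load  L1 → I/E on L1; bus (none); mem=40
  op8 P0: store L1 := 24 → M/I on L1; bus BusRdX; mem=40
  op9 P1: load  L2 → I/E on L2; bus (none); mem=0
  op10 P0: load  L0 → S/O on L0; bus BusRd; mem=76
  op11 P0: load  L1 → M/I on L1; bus (none); mem=40
  op12 P0: store L1 := 4 → M/I on L1; bus (none); mem=40
  op13 P0: load  L2 → S/S on L2; bus BusRd; mem=0
  op14 P0: store L1 := 72 → M/I on L1; bus (none); mem=40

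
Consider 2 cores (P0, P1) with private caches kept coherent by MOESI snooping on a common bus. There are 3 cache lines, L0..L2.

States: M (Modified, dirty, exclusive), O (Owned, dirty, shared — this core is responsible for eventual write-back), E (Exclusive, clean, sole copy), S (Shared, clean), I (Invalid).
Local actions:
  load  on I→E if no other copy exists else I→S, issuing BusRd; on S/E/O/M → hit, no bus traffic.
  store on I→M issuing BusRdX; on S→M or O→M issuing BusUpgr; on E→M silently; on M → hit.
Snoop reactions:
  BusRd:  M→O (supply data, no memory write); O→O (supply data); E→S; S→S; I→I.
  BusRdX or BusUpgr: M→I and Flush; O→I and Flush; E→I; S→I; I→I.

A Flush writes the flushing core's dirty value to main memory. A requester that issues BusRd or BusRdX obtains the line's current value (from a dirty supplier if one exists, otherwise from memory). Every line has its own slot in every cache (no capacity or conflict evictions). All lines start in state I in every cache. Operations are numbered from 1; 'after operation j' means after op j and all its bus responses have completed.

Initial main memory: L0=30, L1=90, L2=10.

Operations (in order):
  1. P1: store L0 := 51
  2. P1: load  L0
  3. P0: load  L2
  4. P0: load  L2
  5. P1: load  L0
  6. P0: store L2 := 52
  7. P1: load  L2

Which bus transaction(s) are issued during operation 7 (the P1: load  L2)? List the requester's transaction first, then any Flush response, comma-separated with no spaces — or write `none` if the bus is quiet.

[1] P1: store L0 := 51 | P0:I, P1:M(51) | bus: BusRdX
[2] P1: load  L0 | P0:I, P1:M(51) | bus: none
[3] P0: load  L2 | P0:E(10), P1:I | bus: BusRd
[4] P0: load  L2 | P0:E(10), P1:I | bus: none
[5] P1: load  L0 | P0:I, P1:M(51) | bus: none
[6] P0: store L2 := 52 | P0:M(52), P1:I | bus: none
[7] P1: load  L2 | P0:O(52), P1:S(52) | bus: BusRd

bus = BusRd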